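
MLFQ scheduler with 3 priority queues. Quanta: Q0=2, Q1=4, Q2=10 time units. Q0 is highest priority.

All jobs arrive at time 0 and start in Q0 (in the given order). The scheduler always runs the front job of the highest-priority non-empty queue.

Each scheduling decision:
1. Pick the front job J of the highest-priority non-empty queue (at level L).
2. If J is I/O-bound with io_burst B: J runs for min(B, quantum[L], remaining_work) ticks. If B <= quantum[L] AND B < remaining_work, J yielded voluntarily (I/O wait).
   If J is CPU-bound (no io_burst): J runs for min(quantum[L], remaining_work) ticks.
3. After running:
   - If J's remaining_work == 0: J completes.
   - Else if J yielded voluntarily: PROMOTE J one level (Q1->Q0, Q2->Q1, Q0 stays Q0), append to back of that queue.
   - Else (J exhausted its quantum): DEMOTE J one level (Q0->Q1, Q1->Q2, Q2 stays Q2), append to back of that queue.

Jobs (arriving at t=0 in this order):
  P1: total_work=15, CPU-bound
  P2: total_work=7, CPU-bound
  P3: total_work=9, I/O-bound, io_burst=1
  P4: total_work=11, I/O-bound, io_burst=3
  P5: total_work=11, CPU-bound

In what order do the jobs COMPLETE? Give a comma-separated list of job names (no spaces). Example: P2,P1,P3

Answer: P3,P4,P1,P2,P5

Derivation:
t=0-2: P1@Q0 runs 2, rem=13, quantum used, demote→Q1. Q0=[P2,P3,P4,P5] Q1=[P1] Q2=[]
t=2-4: P2@Q0 runs 2, rem=5, quantum used, demote→Q1. Q0=[P3,P4,P5] Q1=[P1,P2] Q2=[]
t=4-5: P3@Q0 runs 1, rem=8, I/O yield, promote→Q0. Q0=[P4,P5,P3] Q1=[P1,P2] Q2=[]
t=5-7: P4@Q0 runs 2, rem=9, quantum used, demote→Q1. Q0=[P5,P3] Q1=[P1,P2,P4] Q2=[]
t=7-9: P5@Q0 runs 2, rem=9, quantum used, demote→Q1. Q0=[P3] Q1=[P1,P2,P4,P5] Q2=[]
t=9-10: P3@Q0 runs 1, rem=7, I/O yield, promote→Q0. Q0=[P3] Q1=[P1,P2,P4,P5] Q2=[]
t=10-11: P3@Q0 runs 1, rem=6, I/O yield, promote→Q0. Q0=[P3] Q1=[P1,P2,P4,P5] Q2=[]
t=11-12: P3@Q0 runs 1, rem=5, I/O yield, promote→Q0. Q0=[P3] Q1=[P1,P2,P4,P5] Q2=[]
t=12-13: P3@Q0 runs 1, rem=4, I/O yield, promote→Q0. Q0=[P3] Q1=[P1,P2,P4,P5] Q2=[]
t=13-14: P3@Q0 runs 1, rem=3, I/O yield, promote→Q0. Q0=[P3] Q1=[P1,P2,P4,P5] Q2=[]
t=14-15: P3@Q0 runs 1, rem=2, I/O yield, promote→Q0. Q0=[P3] Q1=[P1,P2,P4,P5] Q2=[]
t=15-16: P3@Q0 runs 1, rem=1, I/O yield, promote→Q0. Q0=[P3] Q1=[P1,P2,P4,P5] Q2=[]
t=16-17: P3@Q0 runs 1, rem=0, completes. Q0=[] Q1=[P1,P2,P4,P5] Q2=[]
t=17-21: P1@Q1 runs 4, rem=9, quantum used, demote→Q2. Q0=[] Q1=[P2,P4,P5] Q2=[P1]
t=21-25: P2@Q1 runs 4, rem=1, quantum used, demote→Q2. Q0=[] Q1=[P4,P5] Q2=[P1,P2]
t=25-28: P4@Q1 runs 3, rem=6, I/O yield, promote→Q0. Q0=[P4] Q1=[P5] Q2=[P1,P2]
t=28-30: P4@Q0 runs 2, rem=4, quantum used, demote→Q1. Q0=[] Q1=[P5,P4] Q2=[P1,P2]
t=30-34: P5@Q1 runs 4, rem=5, quantum used, demote→Q2. Q0=[] Q1=[P4] Q2=[P1,P2,P5]
t=34-37: P4@Q1 runs 3, rem=1, I/O yield, promote→Q0. Q0=[P4] Q1=[] Q2=[P1,P2,P5]
t=37-38: P4@Q0 runs 1, rem=0, completes. Q0=[] Q1=[] Q2=[P1,P2,P5]
t=38-47: P1@Q2 runs 9, rem=0, completes. Q0=[] Q1=[] Q2=[P2,P5]
t=47-48: P2@Q2 runs 1, rem=0, completes. Q0=[] Q1=[] Q2=[P5]
t=48-53: P5@Q2 runs 5, rem=0, completes. Q0=[] Q1=[] Q2=[]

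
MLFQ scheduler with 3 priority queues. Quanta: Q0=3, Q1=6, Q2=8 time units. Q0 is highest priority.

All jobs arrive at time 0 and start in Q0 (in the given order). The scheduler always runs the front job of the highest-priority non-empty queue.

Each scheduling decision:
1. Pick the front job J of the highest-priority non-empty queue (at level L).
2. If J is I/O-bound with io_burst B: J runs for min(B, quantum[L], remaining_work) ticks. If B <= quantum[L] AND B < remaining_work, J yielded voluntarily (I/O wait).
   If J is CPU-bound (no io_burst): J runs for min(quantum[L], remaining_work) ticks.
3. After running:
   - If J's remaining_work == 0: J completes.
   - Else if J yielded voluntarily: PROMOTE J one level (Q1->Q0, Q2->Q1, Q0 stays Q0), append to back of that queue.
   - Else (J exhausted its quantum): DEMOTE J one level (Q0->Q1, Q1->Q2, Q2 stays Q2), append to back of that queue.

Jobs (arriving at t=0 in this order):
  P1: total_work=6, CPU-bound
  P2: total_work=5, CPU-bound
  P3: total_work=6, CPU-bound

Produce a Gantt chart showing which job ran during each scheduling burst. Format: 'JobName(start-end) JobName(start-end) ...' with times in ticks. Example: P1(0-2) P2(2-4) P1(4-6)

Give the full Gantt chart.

Answer: P1(0-3) P2(3-6) P3(6-9) P1(9-12) P2(12-14) P3(14-17)

Derivation:
t=0-3: P1@Q0 runs 3, rem=3, quantum used, demote→Q1. Q0=[P2,P3] Q1=[P1] Q2=[]
t=3-6: P2@Q0 runs 3, rem=2, quantum used, demote→Q1. Q0=[P3] Q1=[P1,P2] Q2=[]
t=6-9: P3@Q0 runs 3, rem=3, quantum used, demote→Q1. Q0=[] Q1=[P1,P2,P3] Q2=[]
t=9-12: P1@Q1 runs 3, rem=0, completes. Q0=[] Q1=[P2,P3] Q2=[]
t=12-14: P2@Q1 runs 2, rem=0, completes. Q0=[] Q1=[P3] Q2=[]
t=14-17: P3@Q1 runs 3, rem=0, completes. Q0=[] Q1=[] Q2=[]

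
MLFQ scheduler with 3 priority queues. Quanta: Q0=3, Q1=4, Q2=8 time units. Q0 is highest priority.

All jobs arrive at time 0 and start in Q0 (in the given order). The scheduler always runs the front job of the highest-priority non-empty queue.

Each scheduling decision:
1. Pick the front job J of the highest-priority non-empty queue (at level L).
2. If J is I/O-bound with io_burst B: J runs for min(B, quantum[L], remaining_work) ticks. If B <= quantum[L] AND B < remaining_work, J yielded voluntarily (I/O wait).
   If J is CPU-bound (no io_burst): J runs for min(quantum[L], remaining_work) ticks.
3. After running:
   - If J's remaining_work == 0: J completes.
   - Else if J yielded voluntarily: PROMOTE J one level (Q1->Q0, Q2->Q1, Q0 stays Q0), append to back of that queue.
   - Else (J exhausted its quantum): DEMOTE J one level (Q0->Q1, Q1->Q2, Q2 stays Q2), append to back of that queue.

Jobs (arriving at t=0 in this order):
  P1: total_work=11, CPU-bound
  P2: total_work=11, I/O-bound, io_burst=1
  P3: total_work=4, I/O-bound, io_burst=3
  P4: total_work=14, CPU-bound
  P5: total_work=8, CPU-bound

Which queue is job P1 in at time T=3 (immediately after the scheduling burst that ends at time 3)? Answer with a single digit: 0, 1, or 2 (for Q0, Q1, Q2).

Answer: 1

Derivation:
t=0-3: P1@Q0 runs 3, rem=8, quantum used, demote→Q1. Q0=[P2,P3,P4,P5] Q1=[P1] Q2=[]
t=3-4: P2@Q0 runs 1, rem=10, I/O yield, promote→Q0. Q0=[P3,P4,P5,P2] Q1=[P1] Q2=[]
t=4-7: P3@Q0 runs 3, rem=1, I/O yield, promote→Q0. Q0=[P4,P5,P2,P3] Q1=[P1] Q2=[]
t=7-10: P4@Q0 runs 3, rem=11, quantum used, demote→Q1. Q0=[P5,P2,P3] Q1=[P1,P4] Q2=[]
t=10-13: P5@Q0 runs 3, rem=5, quantum used, demote→Q1. Q0=[P2,P3] Q1=[P1,P4,P5] Q2=[]
t=13-14: P2@Q0 runs 1, rem=9, I/O yield, promote→Q0. Q0=[P3,P2] Q1=[P1,P4,P5] Q2=[]
t=14-15: P3@Q0 runs 1, rem=0, completes. Q0=[P2] Q1=[P1,P4,P5] Q2=[]
t=15-16: P2@Q0 runs 1, rem=8, I/O yield, promote→Q0. Q0=[P2] Q1=[P1,P4,P5] Q2=[]
t=16-17: P2@Q0 runs 1, rem=7, I/O yield, promote→Q0. Q0=[P2] Q1=[P1,P4,P5] Q2=[]
t=17-18: P2@Q0 runs 1, rem=6, I/O yield, promote→Q0. Q0=[P2] Q1=[P1,P4,P5] Q2=[]
t=18-19: P2@Q0 runs 1, rem=5, I/O yield, promote→Q0. Q0=[P2] Q1=[P1,P4,P5] Q2=[]
t=19-20: P2@Q0 runs 1, rem=4, I/O yield, promote→Q0. Q0=[P2] Q1=[P1,P4,P5] Q2=[]
t=20-21: P2@Q0 runs 1, rem=3, I/O yield, promote→Q0. Q0=[P2] Q1=[P1,P4,P5] Q2=[]
t=21-22: P2@Q0 runs 1, rem=2, I/O yield, promote→Q0. Q0=[P2] Q1=[P1,P4,P5] Q2=[]
t=22-23: P2@Q0 runs 1, rem=1, I/O yield, promote→Q0. Q0=[P2] Q1=[P1,P4,P5] Q2=[]
t=23-24: P2@Q0 runs 1, rem=0, completes. Q0=[] Q1=[P1,P4,P5] Q2=[]
t=24-28: P1@Q1 runs 4, rem=4, quantum used, demote→Q2. Q0=[] Q1=[P4,P5] Q2=[P1]
t=28-32: P4@Q1 runs 4, rem=7, quantum used, demote→Q2. Q0=[] Q1=[P5] Q2=[P1,P4]
t=32-36: P5@Q1 runs 4, rem=1, quantum used, demote→Q2. Q0=[] Q1=[] Q2=[P1,P4,P5]
t=36-40: P1@Q2 runs 4, rem=0, completes. Q0=[] Q1=[] Q2=[P4,P5]
t=40-47: P4@Q2 runs 7, rem=0, completes. Q0=[] Q1=[] Q2=[P5]
t=47-48: P5@Q2 runs 1, rem=0, completes. Q0=[] Q1=[] Q2=[]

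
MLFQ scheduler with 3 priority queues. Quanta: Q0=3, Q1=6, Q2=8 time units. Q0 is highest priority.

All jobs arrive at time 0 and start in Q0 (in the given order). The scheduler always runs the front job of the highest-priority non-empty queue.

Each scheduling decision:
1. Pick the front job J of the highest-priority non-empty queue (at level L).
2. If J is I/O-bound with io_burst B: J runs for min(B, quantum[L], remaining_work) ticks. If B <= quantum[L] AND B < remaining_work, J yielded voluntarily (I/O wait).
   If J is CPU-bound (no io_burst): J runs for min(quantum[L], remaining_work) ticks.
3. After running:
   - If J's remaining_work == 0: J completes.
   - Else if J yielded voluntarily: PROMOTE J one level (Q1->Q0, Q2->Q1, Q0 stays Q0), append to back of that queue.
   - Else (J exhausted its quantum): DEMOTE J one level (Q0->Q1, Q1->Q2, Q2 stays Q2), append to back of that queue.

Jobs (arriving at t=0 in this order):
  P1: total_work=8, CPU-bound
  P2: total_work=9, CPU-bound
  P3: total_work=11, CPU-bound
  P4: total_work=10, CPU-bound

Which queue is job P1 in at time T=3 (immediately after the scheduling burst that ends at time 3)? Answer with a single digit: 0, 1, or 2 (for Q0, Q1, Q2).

Answer: 1

Derivation:
t=0-3: P1@Q0 runs 3, rem=5, quantum used, demote→Q1. Q0=[P2,P3,P4] Q1=[P1] Q2=[]
t=3-6: P2@Q0 runs 3, rem=6, quantum used, demote→Q1. Q0=[P3,P4] Q1=[P1,P2] Q2=[]
t=6-9: P3@Q0 runs 3, rem=8, quantum used, demote→Q1. Q0=[P4] Q1=[P1,P2,P3] Q2=[]
t=9-12: P4@Q0 runs 3, rem=7, quantum used, demote→Q1. Q0=[] Q1=[P1,P2,P3,P4] Q2=[]
t=12-17: P1@Q1 runs 5, rem=0, completes. Q0=[] Q1=[P2,P3,P4] Q2=[]
t=17-23: P2@Q1 runs 6, rem=0, completes. Q0=[] Q1=[P3,P4] Q2=[]
t=23-29: P3@Q1 runs 6, rem=2, quantum used, demote→Q2. Q0=[] Q1=[P4] Q2=[P3]
t=29-35: P4@Q1 runs 6, rem=1, quantum used, demote→Q2. Q0=[] Q1=[] Q2=[P3,P4]
t=35-37: P3@Q2 runs 2, rem=0, completes. Q0=[] Q1=[] Q2=[P4]
t=37-38: P4@Q2 runs 1, rem=0, completes. Q0=[] Q1=[] Q2=[]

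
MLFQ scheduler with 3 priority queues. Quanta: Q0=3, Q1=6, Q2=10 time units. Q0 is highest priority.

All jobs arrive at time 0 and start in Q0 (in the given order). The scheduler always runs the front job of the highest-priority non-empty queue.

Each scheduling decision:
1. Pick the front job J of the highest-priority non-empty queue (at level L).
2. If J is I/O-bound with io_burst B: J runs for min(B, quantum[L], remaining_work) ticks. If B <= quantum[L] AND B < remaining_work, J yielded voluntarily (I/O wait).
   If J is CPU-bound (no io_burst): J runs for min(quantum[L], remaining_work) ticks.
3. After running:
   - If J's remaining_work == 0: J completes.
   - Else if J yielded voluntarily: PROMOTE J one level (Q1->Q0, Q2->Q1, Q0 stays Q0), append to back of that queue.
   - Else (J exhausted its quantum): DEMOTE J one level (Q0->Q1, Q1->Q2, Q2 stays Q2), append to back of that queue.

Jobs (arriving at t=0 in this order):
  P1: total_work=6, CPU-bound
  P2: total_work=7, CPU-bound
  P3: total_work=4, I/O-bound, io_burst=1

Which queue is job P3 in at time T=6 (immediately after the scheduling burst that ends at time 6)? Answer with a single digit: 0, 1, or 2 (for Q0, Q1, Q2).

t=0-3: P1@Q0 runs 3, rem=3, quantum used, demote→Q1. Q0=[P2,P3] Q1=[P1] Q2=[]
t=3-6: P2@Q0 runs 3, rem=4, quantum used, demote→Q1. Q0=[P3] Q1=[P1,P2] Q2=[]
t=6-7: P3@Q0 runs 1, rem=3, I/O yield, promote→Q0. Q0=[P3] Q1=[P1,P2] Q2=[]
t=7-8: P3@Q0 runs 1, rem=2, I/O yield, promote→Q0. Q0=[P3] Q1=[P1,P2] Q2=[]
t=8-9: P3@Q0 runs 1, rem=1, I/O yield, promote→Q0. Q0=[P3] Q1=[P1,P2] Q2=[]
t=9-10: P3@Q0 runs 1, rem=0, completes. Q0=[] Q1=[P1,P2] Q2=[]
t=10-13: P1@Q1 runs 3, rem=0, completes. Q0=[] Q1=[P2] Q2=[]
t=13-17: P2@Q1 runs 4, rem=0, completes. Q0=[] Q1=[] Q2=[]

Answer: 0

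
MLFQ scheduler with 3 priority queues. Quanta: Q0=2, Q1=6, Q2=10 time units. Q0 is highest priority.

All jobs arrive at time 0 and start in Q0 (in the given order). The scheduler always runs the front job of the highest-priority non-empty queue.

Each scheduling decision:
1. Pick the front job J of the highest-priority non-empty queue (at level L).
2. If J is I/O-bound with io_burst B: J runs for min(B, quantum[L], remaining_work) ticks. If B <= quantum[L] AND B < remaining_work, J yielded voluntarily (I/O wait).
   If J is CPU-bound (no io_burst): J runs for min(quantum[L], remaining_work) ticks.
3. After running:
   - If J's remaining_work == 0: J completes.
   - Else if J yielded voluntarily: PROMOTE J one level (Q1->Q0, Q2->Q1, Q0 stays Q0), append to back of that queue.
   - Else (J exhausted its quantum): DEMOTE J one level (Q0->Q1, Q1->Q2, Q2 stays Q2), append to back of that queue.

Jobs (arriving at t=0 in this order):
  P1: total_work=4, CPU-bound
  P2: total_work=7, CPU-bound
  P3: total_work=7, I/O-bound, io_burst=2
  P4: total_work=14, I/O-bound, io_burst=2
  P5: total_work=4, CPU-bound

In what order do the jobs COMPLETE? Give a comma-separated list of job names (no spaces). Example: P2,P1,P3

Answer: P3,P4,P1,P2,P5

Derivation:
t=0-2: P1@Q0 runs 2, rem=2, quantum used, demote→Q1. Q0=[P2,P3,P4,P5] Q1=[P1] Q2=[]
t=2-4: P2@Q0 runs 2, rem=5, quantum used, demote→Q1. Q0=[P3,P4,P5] Q1=[P1,P2] Q2=[]
t=4-6: P3@Q0 runs 2, rem=5, I/O yield, promote→Q0. Q0=[P4,P5,P3] Q1=[P1,P2] Q2=[]
t=6-8: P4@Q0 runs 2, rem=12, I/O yield, promote→Q0. Q0=[P5,P3,P4] Q1=[P1,P2] Q2=[]
t=8-10: P5@Q0 runs 2, rem=2, quantum used, demote→Q1. Q0=[P3,P4] Q1=[P1,P2,P5] Q2=[]
t=10-12: P3@Q0 runs 2, rem=3, I/O yield, promote→Q0. Q0=[P4,P3] Q1=[P1,P2,P5] Q2=[]
t=12-14: P4@Q0 runs 2, rem=10, I/O yield, promote→Q0. Q0=[P3,P4] Q1=[P1,P2,P5] Q2=[]
t=14-16: P3@Q0 runs 2, rem=1, I/O yield, promote→Q0. Q0=[P4,P3] Q1=[P1,P2,P5] Q2=[]
t=16-18: P4@Q0 runs 2, rem=8, I/O yield, promote→Q0. Q0=[P3,P4] Q1=[P1,P2,P5] Q2=[]
t=18-19: P3@Q0 runs 1, rem=0, completes. Q0=[P4] Q1=[P1,P2,P5] Q2=[]
t=19-21: P4@Q0 runs 2, rem=6, I/O yield, promote→Q0. Q0=[P4] Q1=[P1,P2,P5] Q2=[]
t=21-23: P4@Q0 runs 2, rem=4, I/O yield, promote→Q0. Q0=[P4] Q1=[P1,P2,P5] Q2=[]
t=23-25: P4@Q0 runs 2, rem=2, I/O yield, promote→Q0. Q0=[P4] Q1=[P1,P2,P5] Q2=[]
t=25-27: P4@Q0 runs 2, rem=0, completes. Q0=[] Q1=[P1,P2,P5] Q2=[]
t=27-29: P1@Q1 runs 2, rem=0, completes. Q0=[] Q1=[P2,P5] Q2=[]
t=29-34: P2@Q1 runs 5, rem=0, completes. Q0=[] Q1=[P5] Q2=[]
t=34-36: P5@Q1 runs 2, rem=0, completes. Q0=[] Q1=[] Q2=[]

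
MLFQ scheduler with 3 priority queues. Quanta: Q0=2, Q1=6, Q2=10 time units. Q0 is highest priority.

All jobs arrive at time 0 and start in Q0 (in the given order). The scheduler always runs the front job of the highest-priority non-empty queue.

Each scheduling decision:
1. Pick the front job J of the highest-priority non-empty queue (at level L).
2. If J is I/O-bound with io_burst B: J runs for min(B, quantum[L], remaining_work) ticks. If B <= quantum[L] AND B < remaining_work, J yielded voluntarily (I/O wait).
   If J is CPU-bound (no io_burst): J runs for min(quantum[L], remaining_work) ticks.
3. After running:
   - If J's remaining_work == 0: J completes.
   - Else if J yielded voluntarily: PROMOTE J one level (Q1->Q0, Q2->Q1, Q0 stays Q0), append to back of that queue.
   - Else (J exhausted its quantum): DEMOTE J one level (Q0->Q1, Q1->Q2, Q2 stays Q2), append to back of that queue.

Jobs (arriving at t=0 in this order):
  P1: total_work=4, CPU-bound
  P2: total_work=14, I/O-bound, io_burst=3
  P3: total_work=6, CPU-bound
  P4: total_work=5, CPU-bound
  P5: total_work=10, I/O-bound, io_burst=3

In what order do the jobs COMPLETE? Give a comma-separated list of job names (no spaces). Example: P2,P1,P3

Answer: P1,P3,P4,P5,P2

Derivation:
t=0-2: P1@Q0 runs 2, rem=2, quantum used, demote→Q1. Q0=[P2,P3,P4,P5] Q1=[P1] Q2=[]
t=2-4: P2@Q0 runs 2, rem=12, quantum used, demote→Q1. Q0=[P3,P4,P5] Q1=[P1,P2] Q2=[]
t=4-6: P3@Q0 runs 2, rem=4, quantum used, demote→Q1. Q0=[P4,P5] Q1=[P1,P2,P3] Q2=[]
t=6-8: P4@Q0 runs 2, rem=3, quantum used, demote→Q1. Q0=[P5] Q1=[P1,P2,P3,P4] Q2=[]
t=8-10: P5@Q0 runs 2, rem=8, quantum used, demote→Q1. Q0=[] Q1=[P1,P2,P3,P4,P5] Q2=[]
t=10-12: P1@Q1 runs 2, rem=0, completes. Q0=[] Q1=[P2,P3,P4,P5] Q2=[]
t=12-15: P2@Q1 runs 3, rem=9, I/O yield, promote→Q0. Q0=[P2] Q1=[P3,P4,P5] Q2=[]
t=15-17: P2@Q0 runs 2, rem=7, quantum used, demote→Q1. Q0=[] Q1=[P3,P4,P5,P2] Q2=[]
t=17-21: P3@Q1 runs 4, rem=0, completes. Q0=[] Q1=[P4,P5,P2] Q2=[]
t=21-24: P4@Q1 runs 3, rem=0, completes. Q0=[] Q1=[P5,P2] Q2=[]
t=24-27: P5@Q1 runs 3, rem=5, I/O yield, promote→Q0. Q0=[P5] Q1=[P2] Q2=[]
t=27-29: P5@Q0 runs 2, rem=3, quantum used, demote→Q1. Q0=[] Q1=[P2,P5] Q2=[]
t=29-32: P2@Q1 runs 3, rem=4, I/O yield, promote→Q0. Q0=[P2] Q1=[P5] Q2=[]
t=32-34: P2@Q0 runs 2, rem=2, quantum used, demote→Q1. Q0=[] Q1=[P5,P2] Q2=[]
t=34-37: P5@Q1 runs 3, rem=0, completes. Q0=[] Q1=[P2] Q2=[]
t=37-39: P2@Q1 runs 2, rem=0, completes. Q0=[] Q1=[] Q2=[]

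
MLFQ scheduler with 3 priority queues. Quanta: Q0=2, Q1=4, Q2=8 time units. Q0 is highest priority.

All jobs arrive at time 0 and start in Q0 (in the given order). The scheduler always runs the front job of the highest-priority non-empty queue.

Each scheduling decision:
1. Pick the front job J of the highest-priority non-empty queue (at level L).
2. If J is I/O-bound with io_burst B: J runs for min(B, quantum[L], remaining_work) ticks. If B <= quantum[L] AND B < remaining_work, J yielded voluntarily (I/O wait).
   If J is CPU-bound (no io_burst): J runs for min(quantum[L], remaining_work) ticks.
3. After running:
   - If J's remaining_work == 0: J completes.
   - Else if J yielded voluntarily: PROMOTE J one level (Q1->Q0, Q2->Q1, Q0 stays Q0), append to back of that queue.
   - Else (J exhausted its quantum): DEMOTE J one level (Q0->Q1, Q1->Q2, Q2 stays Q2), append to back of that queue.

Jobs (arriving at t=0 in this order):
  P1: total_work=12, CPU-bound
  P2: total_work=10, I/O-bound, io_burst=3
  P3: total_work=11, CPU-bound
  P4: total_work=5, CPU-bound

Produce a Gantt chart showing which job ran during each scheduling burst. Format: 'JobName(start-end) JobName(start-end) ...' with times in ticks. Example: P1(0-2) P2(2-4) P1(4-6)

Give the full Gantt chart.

Answer: P1(0-2) P2(2-4) P3(4-6) P4(6-8) P1(8-12) P2(12-15) P2(15-17) P3(17-21) P4(21-24) P2(24-27) P1(27-33) P3(33-38)

Derivation:
t=0-2: P1@Q0 runs 2, rem=10, quantum used, demote→Q1. Q0=[P2,P3,P4] Q1=[P1] Q2=[]
t=2-4: P2@Q0 runs 2, rem=8, quantum used, demote→Q1. Q0=[P3,P4] Q1=[P1,P2] Q2=[]
t=4-6: P3@Q0 runs 2, rem=9, quantum used, demote→Q1. Q0=[P4] Q1=[P1,P2,P3] Q2=[]
t=6-8: P4@Q0 runs 2, rem=3, quantum used, demote→Q1. Q0=[] Q1=[P1,P2,P3,P4] Q2=[]
t=8-12: P1@Q1 runs 4, rem=6, quantum used, demote→Q2. Q0=[] Q1=[P2,P3,P4] Q2=[P1]
t=12-15: P2@Q1 runs 3, rem=5, I/O yield, promote→Q0. Q0=[P2] Q1=[P3,P4] Q2=[P1]
t=15-17: P2@Q0 runs 2, rem=3, quantum used, demote→Q1. Q0=[] Q1=[P3,P4,P2] Q2=[P1]
t=17-21: P3@Q1 runs 4, rem=5, quantum used, demote→Q2. Q0=[] Q1=[P4,P2] Q2=[P1,P3]
t=21-24: P4@Q1 runs 3, rem=0, completes. Q0=[] Q1=[P2] Q2=[P1,P3]
t=24-27: P2@Q1 runs 3, rem=0, completes. Q0=[] Q1=[] Q2=[P1,P3]
t=27-33: P1@Q2 runs 6, rem=0, completes. Q0=[] Q1=[] Q2=[P3]
t=33-38: P3@Q2 runs 5, rem=0, completes. Q0=[] Q1=[] Q2=[]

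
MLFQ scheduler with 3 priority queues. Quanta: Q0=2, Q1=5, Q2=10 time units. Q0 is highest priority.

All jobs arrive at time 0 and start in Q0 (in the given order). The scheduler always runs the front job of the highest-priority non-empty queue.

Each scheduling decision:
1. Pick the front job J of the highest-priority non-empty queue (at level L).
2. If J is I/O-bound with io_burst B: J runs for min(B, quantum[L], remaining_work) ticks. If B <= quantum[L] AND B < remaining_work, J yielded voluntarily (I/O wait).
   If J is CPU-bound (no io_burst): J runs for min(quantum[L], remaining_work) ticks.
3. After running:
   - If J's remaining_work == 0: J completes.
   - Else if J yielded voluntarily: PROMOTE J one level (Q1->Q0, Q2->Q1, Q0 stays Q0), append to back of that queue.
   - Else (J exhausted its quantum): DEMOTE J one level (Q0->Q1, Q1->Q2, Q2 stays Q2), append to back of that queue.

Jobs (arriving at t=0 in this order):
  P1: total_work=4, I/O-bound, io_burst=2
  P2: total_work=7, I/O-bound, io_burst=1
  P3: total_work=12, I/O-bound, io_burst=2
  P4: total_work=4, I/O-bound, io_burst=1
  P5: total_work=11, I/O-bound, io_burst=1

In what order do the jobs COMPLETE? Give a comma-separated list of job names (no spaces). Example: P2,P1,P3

t=0-2: P1@Q0 runs 2, rem=2, I/O yield, promote→Q0. Q0=[P2,P3,P4,P5,P1] Q1=[] Q2=[]
t=2-3: P2@Q0 runs 1, rem=6, I/O yield, promote→Q0. Q0=[P3,P4,P5,P1,P2] Q1=[] Q2=[]
t=3-5: P3@Q0 runs 2, rem=10, I/O yield, promote→Q0. Q0=[P4,P5,P1,P2,P3] Q1=[] Q2=[]
t=5-6: P4@Q0 runs 1, rem=3, I/O yield, promote→Q0. Q0=[P5,P1,P2,P3,P4] Q1=[] Q2=[]
t=6-7: P5@Q0 runs 1, rem=10, I/O yield, promote→Q0. Q0=[P1,P2,P3,P4,P5] Q1=[] Q2=[]
t=7-9: P1@Q0 runs 2, rem=0, completes. Q0=[P2,P3,P4,P5] Q1=[] Q2=[]
t=9-10: P2@Q0 runs 1, rem=5, I/O yield, promote→Q0. Q0=[P3,P4,P5,P2] Q1=[] Q2=[]
t=10-12: P3@Q0 runs 2, rem=8, I/O yield, promote→Q0. Q0=[P4,P5,P2,P3] Q1=[] Q2=[]
t=12-13: P4@Q0 runs 1, rem=2, I/O yield, promote→Q0. Q0=[P5,P2,P3,P4] Q1=[] Q2=[]
t=13-14: P5@Q0 runs 1, rem=9, I/O yield, promote→Q0. Q0=[P2,P3,P4,P5] Q1=[] Q2=[]
t=14-15: P2@Q0 runs 1, rem=4, I/O yield, promote→Q0. Q0=[P3,P4,P5,P2] Q1=[] Q2=[]
t=15-17: P3@Q0 runs 2, rem=6, I/O yield, promote→Q0. Q0=[P4,P5,P2,P3] Q1=[] Q2=[]
t=17-18: P4@Q0 runs 1, rem=1, I/O yield, promote→Q0. Q0=[P5,P2,P3,P4] Q1=[] Q2=[]
t=18-19: P5@Q0 runs 1, rem=8, I/O yield, promote→Q0. Q0=[P2,P3,P4,P5] Q1=[] Q2=[]
t=19-20: P2@Q0 runs 1, rem=3, I/O yield, promote→Q0. Q0=[P3,P4,P5,P2] Q1=[] Q2=[]
t=20-22: P3@Q0 runs 2, rem=4, I/O yield, promote→Q0. Q0=[P4,P5,P2,P3] Q1=[] Q2=[]
t=22-23: P4@Q0 runs 1, rem=0, completes. Q0=[P5,P2,P3] Q1=[] Q2=[]
t=23-24: P5@Q0 runs 1, rem=7, I/O yield, promote→Q0. Q0=[P2,P3,P5] Q1=[] Q2=[]
t=24-25: P2@Q0 runs 1, rem=2, I/O yield, promote→Q0. Q0=[P3,P5,P2] Q1=[] Q2=[]
t=25-27: P3@Q0 runs 2, rem=2, I/O yield, promote→Q0. Q0=[P5,P2,P3] Q1=[] Q2=[]
t=27-28: P5@Q0 runs 1, rem=6, I/O yield, promote→Q0. Q0=[P2,P3,P5] Q1=[] Q2=[]
t=28-29: P2@Q0 runs 1, rem=1, I/O yield, promote→Q0. Q0=[P3,P5,P2] Q1=[] Q2=[]
t=29-31: P3@Q0 runs 2, rem=0, completes. Q0=[P5,P2] Q1=[] Q2=[]
t=31-32: P5@Q0 runs 1, rem=5, I/O yield, promote→Q0. Q0=[P2,P5] Q1=[] Q2=[]
t=32-33: P2@Q0 runs 1, rem=0, completes. Q0=[P5] Q1=[] Q2=[]
t=33-34: P5@Q0 runs 1, rem=4, I/O yield, promote→Q0. Q0=[P5] Q1=[] Q2=[]
t=34-35: P5@Q0 runs 1, rem=3, I/O yield, promote→Q0. Q0=[P5] Q1=[] Q2=[]
t=35-36: P5@Q0 runs 1, rem=2, I/O yield, promote→Q0. Q0=[P5] Q1=[] Q2=[]
t=36-37: P5@Q0 runs 1, rem=1, I/O yield, promote→Q0. Q0=[P5] Q1=[] Q2=[]
t=37-38: P5@Q0 runs 1, rem=0, completes. Q0=[] Q1=[] Q2=[]

Answer: P1,P4,P3,P2,P5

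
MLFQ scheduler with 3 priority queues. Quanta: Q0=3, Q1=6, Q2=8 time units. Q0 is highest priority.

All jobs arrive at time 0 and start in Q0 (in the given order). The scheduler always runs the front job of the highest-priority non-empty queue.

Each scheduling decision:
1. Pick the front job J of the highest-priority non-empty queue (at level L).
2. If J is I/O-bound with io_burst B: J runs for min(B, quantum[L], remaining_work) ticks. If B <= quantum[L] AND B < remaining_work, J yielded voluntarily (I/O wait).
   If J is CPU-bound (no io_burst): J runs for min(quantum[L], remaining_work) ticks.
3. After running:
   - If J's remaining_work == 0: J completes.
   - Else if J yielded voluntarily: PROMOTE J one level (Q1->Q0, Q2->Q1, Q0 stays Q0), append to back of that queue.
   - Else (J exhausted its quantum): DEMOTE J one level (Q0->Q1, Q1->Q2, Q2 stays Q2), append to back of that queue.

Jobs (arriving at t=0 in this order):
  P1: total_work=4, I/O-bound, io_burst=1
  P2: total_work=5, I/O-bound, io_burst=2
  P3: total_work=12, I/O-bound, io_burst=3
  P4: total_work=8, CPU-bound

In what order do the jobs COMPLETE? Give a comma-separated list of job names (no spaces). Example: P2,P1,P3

Answer: P2,P1,P3,P4

Derivation:
t=0-1: P1@Q0 runs 1, rem=3, I/O yield, promote→Q0. Q0=[P2,P3,P4,P1] Q1=[] Q2=[]
t=1-3: P2@Q0 runs 2, rem=3, I/O yield, promote→Q0. Q0=[P3,P4,P1,P2] Q1=[] Q2=[]
t=3-6: P3@Q0 runs 3, rem=9, I/O yield, promote→Q0. Q0=[P4,P1,P2,P3] Q1=[] Q2=[]
t=6-9: P4@Q0 runs 3, rem=5, quantum used, demote→Q1. Q0=[P1,P2,P3] Q1=[P4] Q2=[]
t=9-10: P1@Q0 runs 1, rem=2, I/O yield, promote→Q0. Q0=[P2,P3,P1] Q1=[P4] Q2=[]
t=10-12: P2@Q0 runs 2, rem=1, I/O yield, promote→Q0. Q0=[P3,P1,P2] Q1=[P4] Q2=[]
t=12-15: P3@Q0 runs 3, rem=6, I/O yield, promote→Q0. Q0=[P1,P2,P3] Q1=[P4] Q2=[]
t=15-16: P1@Q0 runs 1, rem=1, I/O yield, promote→Q0. Q0=[P2,P3,P1] Q1=[P4] Q2=[]
t=16-17: P2@Q0 runs 1, rem=0, completes. Q0=[P3,P1] Q1=[P4] Q2=[]
t=17-20: P3@Q0 runs 3, rem=3, I/O yield, promote→Q0. Q0=[P1,P3] Q1=[P4] Q2=[]
t=20-21: P1@Q0 runs 1, rem=0, completes. Q0=[P3] Q1=[P4] Q2=[]
t=21-24: P3@Q0 runs 3, rem=0, completes. Q0=[] Q1=[P4] Q2=[]
t=24-29: P4@Q1 runs 5, rem=0, completes. Q0=[] Q1=[] Q2=[]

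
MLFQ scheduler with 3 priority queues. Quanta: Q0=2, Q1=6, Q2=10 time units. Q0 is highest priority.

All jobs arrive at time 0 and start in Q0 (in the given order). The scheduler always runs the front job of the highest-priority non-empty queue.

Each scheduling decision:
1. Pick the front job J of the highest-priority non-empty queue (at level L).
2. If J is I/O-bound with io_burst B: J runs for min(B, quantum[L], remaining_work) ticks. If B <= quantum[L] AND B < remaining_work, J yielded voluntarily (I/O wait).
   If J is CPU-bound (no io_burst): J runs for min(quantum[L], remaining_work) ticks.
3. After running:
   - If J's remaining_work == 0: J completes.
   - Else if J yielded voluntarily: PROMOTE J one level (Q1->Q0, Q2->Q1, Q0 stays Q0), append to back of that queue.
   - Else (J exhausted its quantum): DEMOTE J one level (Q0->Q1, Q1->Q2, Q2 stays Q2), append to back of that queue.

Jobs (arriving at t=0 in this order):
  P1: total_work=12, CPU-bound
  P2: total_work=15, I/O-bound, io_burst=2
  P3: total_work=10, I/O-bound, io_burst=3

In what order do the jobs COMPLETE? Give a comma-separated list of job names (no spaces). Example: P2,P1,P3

Answer: P2,P3,P1

Derivation:
t=0-2: P1@Q0 runs 2, rem=10, quantum used, demote→Q1. Q0=[P2,P3] Q1=[P1] Q2=[]
t=2-4: P2@Q0 runs 2, rem=13, I/O yield, promote→Q0. Q0=[P3,P2] Q1=[P1] Q2=[]
t=4-6: P3@Q0 runs 2, rem=8, quantum used, demote→Q1. Q0=[P2] Q1=[P1,P3] Q2=[]
t=6-8: P2@Q0 runs 2, rem=11, I/O yield, promote→Q0. Q0=[P2] Q1=[P1,P3] Q2=[]
t=8-10: P2@Q0 runs 2, rem=9, I/O yield, promote→Q0. Q0=[P2] Q1=[P1,P3] Q2=[]
t=10-12: P2@Q0 runs 2, rem=7, I/O yield, promote→Q0. Q0=[P2] Q1=[P1,P3] Q2=[]
t=12-14: P2@Q0 runs 2, rem=5, I/O yield, promote→Q0. Q0=[P2] Q1=[P1,P3] Q2=[]
t=14-16: P2@Q0 runs 2, rem=3, I/O yield, promote→Q0. Q0=[P2] Q1=[P1,P3] Q2=[]
t=16-18: P2@Q0 runs 2, rem=1, I/O yield, promote→Q0. Q0=[P2] Q1=[P1,P3] Q2=[]
t=18-19: P2@Q0 runs 1, rem=0, completes. Q0=[] Q1=[P1,P3] Q2=[]
t=19-25: P1@Q1 runs 6, rem=4, quantum used, demote→Q2. Q0=[] Q1=[P3] Q2=[P1]
t=25-28: P3@Q1 runs 3, rem=5, I/O yield, promote→Q0. Q0=[P3] Q1=[] Q2=[P1]
t=28-30: P3@Q0 runs 2, rem=3, quantum used, demote→Q1. Q0=[] Q1=[P3] Q2=[P1]
t=30-33: P3@Q1 runs 3, rem=0, completes. Q0=[] Q1=[] Q2=[P1]
t=33-37: P1@Q2 runs 4, rem=0, completes. Q0=[] Q1=[] Q2=[]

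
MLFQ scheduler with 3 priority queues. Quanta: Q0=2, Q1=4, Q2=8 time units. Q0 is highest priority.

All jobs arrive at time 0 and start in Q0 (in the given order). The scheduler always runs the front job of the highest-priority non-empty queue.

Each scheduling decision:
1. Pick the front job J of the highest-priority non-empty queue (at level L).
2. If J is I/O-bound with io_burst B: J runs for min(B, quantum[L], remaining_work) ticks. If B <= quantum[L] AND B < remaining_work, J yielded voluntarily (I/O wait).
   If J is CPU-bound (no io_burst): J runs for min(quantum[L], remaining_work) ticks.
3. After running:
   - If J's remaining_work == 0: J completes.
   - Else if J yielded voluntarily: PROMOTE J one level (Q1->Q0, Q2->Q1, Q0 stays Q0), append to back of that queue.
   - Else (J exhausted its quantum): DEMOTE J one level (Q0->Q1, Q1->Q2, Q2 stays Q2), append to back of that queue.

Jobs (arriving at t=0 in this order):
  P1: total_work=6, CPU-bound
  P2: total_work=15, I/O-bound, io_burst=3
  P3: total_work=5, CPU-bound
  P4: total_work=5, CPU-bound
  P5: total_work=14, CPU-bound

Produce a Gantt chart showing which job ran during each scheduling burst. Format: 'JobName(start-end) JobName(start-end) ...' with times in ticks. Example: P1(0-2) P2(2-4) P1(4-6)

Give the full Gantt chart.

Answer: P1(0-2) P2(2-4) P3(4-6) P4(6-8) P5(8-10) P1(10-14) P2(14-17) P2(17-19) P3(19-22) P4(22-25) P5(25-29) P2(29-32) P2(32-34) P2(34-37) P5(37-45)

Derivation:
t=0-2: P1@Q0 runs 2, rem=4, quantum used, demote→Q1. Q0=[P2,P3,P4,P5] Q1=[P1] Q2=[]
t=2-4: P2@Q0 runs 2, rem=13, quantum used, demote→Q1. Q0=[P3,P4,P5] Q1=[P1,P2] Q2=[]
t=4-6: P3@Q0 runs 2, rem=3, quantum used, demote→Q1. Q0=[P4,P5] Q1=[P1,P2,P3] Q2=[]
t=6-8: P4@Q0 runs 2, rem=3, quantum used, demote→Q1. Q0=[P5] Q1=[P1,P2,P3,P4] Q2=[]
t=8-10: P5@Q0 runs 2, rem=12, quantum used, demote→Q1. Q0=[] Q1=[P1,P2,P3,P4,P5] Q2=[]
t=10-14: P1@Q1 runs 4, rem=0, completes. Q0=[] Q1=[P2,P3,P4,P5] Q2=[]
t=14-17: P2@Q1 runs 3, rem=10, I/O yield, promote→Q0. Q0=[P2] Q1=[P3,P4,P5] Q2=[]
t=17-19: P2@Q0 runs 2, rem=8, quantum used, demote→Q1. Q0=[] Q1=[P3,P4,P5,P2] Q2=[]
t=19-22: P3@Q1 runs 3, rem=0, completes. Q0=[] Q1=[P4,P5,P2] Q2=[]
t=22-25: P4@Q1 runs 3, rem=0, completes. Q0=[] Q1=[P5,P2] Q2=[]
t=25-29: P5@Q1 runs 4, rem=8, quantum used, demote→Q2. Q0=[] Q1=[P2] Q2=[P5]
t=29-32: P2@Q1 runs 3, rem=5, I/O yield, promote→Q0. Q0=[P2] Q1=[] Q2=[P5]
t=32-34: P2@Q0 runs 2, rem=3, quantum used, demote→Q1. Q0=[] Q1=[P2] Q2=[P5]
t=34-37: P2@Q1 runs 3, rem=0, completes. Q0=[] Q1=[] Q2=[P5]
t=37-45: P5@Q2 runs 8, rem=0, completes. Q0=[] Q1=[] Q2=[]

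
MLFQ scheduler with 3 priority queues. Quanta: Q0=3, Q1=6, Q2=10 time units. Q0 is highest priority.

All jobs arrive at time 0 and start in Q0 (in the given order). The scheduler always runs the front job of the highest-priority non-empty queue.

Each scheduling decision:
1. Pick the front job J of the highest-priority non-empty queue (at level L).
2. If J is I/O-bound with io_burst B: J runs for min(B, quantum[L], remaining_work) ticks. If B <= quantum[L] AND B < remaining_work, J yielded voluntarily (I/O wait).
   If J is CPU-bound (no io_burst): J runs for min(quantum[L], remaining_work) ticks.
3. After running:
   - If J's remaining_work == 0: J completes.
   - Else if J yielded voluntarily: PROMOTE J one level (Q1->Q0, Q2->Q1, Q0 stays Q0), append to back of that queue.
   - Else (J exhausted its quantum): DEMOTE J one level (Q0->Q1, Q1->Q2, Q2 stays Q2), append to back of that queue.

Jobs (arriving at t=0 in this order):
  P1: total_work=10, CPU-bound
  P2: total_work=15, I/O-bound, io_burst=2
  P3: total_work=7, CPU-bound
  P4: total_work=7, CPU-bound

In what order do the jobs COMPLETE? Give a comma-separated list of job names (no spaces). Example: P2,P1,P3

t=0-3: P1@Q0 runs 3, rem=7, quantum used, demote→Q1. Q0=[P2,P3,P4] Q1=[P1] Q2=[]
t=3-5: P2@Q0 runs 2, rem=13, I/O yield, promote→Q0. Q0=[P3,P4,P2] Q1=[P1] Q2=[]
t=5-8: P3@Q0 runs 3, rem=4, quantum used, demote→Q1. Q0=[P4,P2] Q1=[P1,P3] Q2=[]
t=8-11: P4@Q0 runs 3, rem=4, quantum used, demote→Q1. Q0=[P2] Q1=[P1,P3,P4] Q2=[]
t=11-13: P2@Q0 runs 2, rem=11, I/O yield, promote→Q0. Q0=[P2] Q1=[P1,P3,P4] Q2=[]
t=13-15: P2@Q0 runs 2, rem=9, I/O yield, promote→Q0. Q0=[P2] Q1=[P1,P3,P4] Q2=[]
t=15-17: P2@Q0 runs 2, rem=7, I/O yield, promote→Q0. Q0=[P2] Q1=[P1,P3,P4] Q2=[]
t=17-19: P2@Q0 runs 2, rem=5, I/O yield, promote→Q0. Q0=[P2] Q1=[P1,P3,P4] Q2=[]
t=19-21: P2@Q0 runs 2, rem=3, I/O yield, promote→Q0. Q0=[P2] Q1=[P1,P3,P4] Q2=[]
t=21-23: P2@Q0 runs 2, rem=1, I/O yield, promote→Q0. Q0=[P2] Q1=[P1,P3,P4] Q2=[]
t=23-24: P2@Q0 runs 1, rem=0, completes. Q0=[] Q1=[P1,P3,P4] Q2=[]
t=24-30: P1@Q1 runs 6, rem=1, quantum used, demote→Q2. Q0=[] Q1=[P3,P4] Q2=[P1]
t=30-34: P3@Q1 runs 4, rem=0, completes. Q0=[] Q1=[P4] Q2=[P1]
t=34-38: P4@Q1 runs 4, rem=0, completes. Q0=[] Q1=[] Q2=[P1]
t=38-39: P1@Q2 runs 1, rem=0, completes. Q0=[] Q1=[] Q2=[]

Answer: P2,P3,P4,P1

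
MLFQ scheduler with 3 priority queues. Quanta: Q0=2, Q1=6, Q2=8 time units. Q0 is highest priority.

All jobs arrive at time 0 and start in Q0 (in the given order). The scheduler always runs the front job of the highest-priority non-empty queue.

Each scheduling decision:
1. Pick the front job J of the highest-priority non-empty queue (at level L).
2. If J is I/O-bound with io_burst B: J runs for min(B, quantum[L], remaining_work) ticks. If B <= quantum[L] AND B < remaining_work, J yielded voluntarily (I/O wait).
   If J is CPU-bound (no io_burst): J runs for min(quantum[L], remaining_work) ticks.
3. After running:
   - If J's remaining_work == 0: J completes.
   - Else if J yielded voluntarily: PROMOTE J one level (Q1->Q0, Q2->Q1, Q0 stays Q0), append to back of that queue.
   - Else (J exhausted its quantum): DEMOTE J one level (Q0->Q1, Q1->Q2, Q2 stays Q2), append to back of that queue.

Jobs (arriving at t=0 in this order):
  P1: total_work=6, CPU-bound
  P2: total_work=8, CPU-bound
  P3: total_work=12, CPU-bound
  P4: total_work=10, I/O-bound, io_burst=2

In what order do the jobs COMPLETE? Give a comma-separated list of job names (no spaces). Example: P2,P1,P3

Answer: P4,P1,P2,P3

Derivation:
t=0-2: P1@Q0 runs 2, rem=4, quantum used, demote→Q1. Q0=[P2,P3,P4] Q1=[P1] Q2=[]
t=2-4: P2@Q0 runs 2, rem=6, quantum used, demote→Q1. Q0=[P3,P4] Q1=[P1,P2] Q2=[]
t=4-6: P3@Q0 runs 2, rem=10, quantum used, demote→Q1. Q0=[P4] Q1=[P1,P2,P3] Q2=[]
t=6-8: P4@Q0 runs 2, rem=8, I/O yield, promote→Q0. Q0=[P4] Q1=[P1,P2,P3] Q2=[]
t=8-10: P4@Q0 runs 2, rem=6, I/O yield, promote→Q0. Q0=[P4] Q1=[P1,P2,P3] Q2=[]
t=10-12: P4@Q0 runs 2, rem=4, I/O yield, promote→Q0. Q0=[P4] Q1=[P1,P2,P3] Q2=[]
t=12-14: P4@Q0 runs 2, rem=2, I/O yield, promote→Q0. Q0=[P4] Q1=[P1,P2,P3] Q2=[]
t=14-16: P4@Q0 runs 2, rem=0, completes. Q0=[] Q1=[P1,P2,P3] Q2=[]
t=16-20: P1@Q1 runs 4, rem=0, completes. Q0=[] Q1=[P2,P3] Q2=[]
t=20-26: P2@Q1 runs 6, rem=0, completes. Q0=[] Q1=[P3] Q2=[]
t=26-32: P3@Q1 runs 6, rem=4, quantum used, demote→Q2. Q0=[] Q1=[] Q2=[P3]
t=32-36: P3@Q2 runs 4, rem=0, completes. Q0=[] Q1=[] Q2=[]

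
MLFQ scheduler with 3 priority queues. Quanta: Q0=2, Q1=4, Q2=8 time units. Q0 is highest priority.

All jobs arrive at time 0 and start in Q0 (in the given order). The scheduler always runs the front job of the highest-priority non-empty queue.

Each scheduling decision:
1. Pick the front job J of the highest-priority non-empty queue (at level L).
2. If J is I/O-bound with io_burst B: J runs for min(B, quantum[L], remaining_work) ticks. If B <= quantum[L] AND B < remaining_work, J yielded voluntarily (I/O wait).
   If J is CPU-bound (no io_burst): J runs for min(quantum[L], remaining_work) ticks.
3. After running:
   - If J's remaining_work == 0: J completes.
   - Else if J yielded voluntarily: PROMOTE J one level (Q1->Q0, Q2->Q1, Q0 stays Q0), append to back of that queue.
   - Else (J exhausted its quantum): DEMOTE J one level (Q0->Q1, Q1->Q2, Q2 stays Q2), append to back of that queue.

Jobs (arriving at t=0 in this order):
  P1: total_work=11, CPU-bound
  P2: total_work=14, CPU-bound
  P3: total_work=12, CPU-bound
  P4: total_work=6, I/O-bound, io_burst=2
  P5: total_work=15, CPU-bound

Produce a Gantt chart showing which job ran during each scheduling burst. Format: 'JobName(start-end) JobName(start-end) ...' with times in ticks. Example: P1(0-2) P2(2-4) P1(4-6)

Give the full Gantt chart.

Answer: P1(0-2) P2(2-4) P3(4-6) P4(6-8) P5(8-10) P4(10-12) P4(12-14) P1(14-18) P2(18-22) P3(22-26) P5(26-30) P1(30-35) P2(35-43) P3(43-49) P5(49-57) P5(57-58)

Derivation:
t=0-2: P1@Q0 runs 2, rem=9, quantum used, demote→Q1. Q0=[P2,P3,P4,P5] Q1=[P1] Q2=[]
t=2-4: P2@Q0 runs 2, rem=12, quantum used, demote→Q1. Q0=[P3,P4,P5] Q1=[P1,P2] Q2=[]
t=4-6: P3@Q0 runs 2, rem=10, quantum used, demote→Q1. Q0=[P4,P5] Q1=[P1,P2,P3] Q2=[]
t=6-8: P4@Q0 runs 2, rem=4, I/O yield, promote→Q0. Q0=[P5,P4] Q1=[P1,P2,P3] Q2=[]
t=8-10: P5@Q0 runs 2, rem=13, quantum used, demote→Q1. Q0=[P4] Q1=[P1,P2,P3,P5] Q2=[]
t=10-12: P4@Q0 runs 2, rem=2, I/O yield, promote→Q0. Q0=[P4] Q1=[P1,P2,P3,P5] Q2=[]
t=12-14: P4@Q0 runs 2, rem=0, completes. Q0=[] Q1=[P1,P2,P3,P5] Q2=[]
t=14-18: P1@Q1 runs 4, rem=5, quantum used, demote→Q2. Q0=[] Q1=[P2,P3,P5] Q2=[P1]
t=18-22: P2@Q1 runs 4, rem=8, quantum used, demote→Q2. Q0=[] Q1=[P3,P5] Q2=[P1,P2]
t=22-26: P3@Q1 runs 4, rem=6, quantum used, demote→Q2. Q0=[] Q1=[P5] Q2=[P1,P2,P3]
t=26-30: P5@Q1 runs 4, rem=9, quantum used, demote→Q2. Q0=[] Q1=[] Q2=[P1,P2,P3,P5]
t=30-35: P1@Q2 runs 5, rem=0, completes. Q0=[] Q1=[] Q2=[P2,P3,P5]
t=35-43: P2@Q2 runs 8, rem=0, completes. Q0=[] Q1=[] Q2=[P3,P5]
t=43-49: P3@Q2 runs 6, rem=0, completes. Q0=[] Q1=[] Q2=[P5]
t=49-57: P5@Q2 runs 8, rem=1, quantum used, demote→Q2. Q0=[] Q1=[] Q2=[P5]
t=57-58: P5@Q2 runs 1, rem=0, completes. Q0=[] Q1=[] Q2=[]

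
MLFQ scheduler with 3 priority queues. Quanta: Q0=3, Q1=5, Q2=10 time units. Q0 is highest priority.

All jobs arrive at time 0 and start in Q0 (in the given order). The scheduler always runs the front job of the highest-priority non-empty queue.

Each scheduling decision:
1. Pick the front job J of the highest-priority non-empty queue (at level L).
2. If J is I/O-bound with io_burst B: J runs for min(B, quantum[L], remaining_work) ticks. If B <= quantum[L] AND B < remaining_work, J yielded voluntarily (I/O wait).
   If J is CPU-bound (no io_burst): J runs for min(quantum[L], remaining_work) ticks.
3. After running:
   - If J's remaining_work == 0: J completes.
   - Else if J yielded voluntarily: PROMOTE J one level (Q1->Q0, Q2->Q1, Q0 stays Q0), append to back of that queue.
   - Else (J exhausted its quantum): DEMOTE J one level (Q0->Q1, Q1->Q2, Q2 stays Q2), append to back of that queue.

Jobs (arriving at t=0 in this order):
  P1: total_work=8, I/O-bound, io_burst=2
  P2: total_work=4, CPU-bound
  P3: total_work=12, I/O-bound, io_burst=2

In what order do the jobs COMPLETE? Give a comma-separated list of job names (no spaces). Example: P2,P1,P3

Answer: P1,P3,P2

Derivation:
t=0-2: P1@Q0 runs 2, rem=6, I/O yield, promote→Q0. Q0=[P2,P3,P1] Q1=[] Q2=[]
t=2-5: P2@Q0 runs 3, rem=1, quantum used, demote→Q1. Q0=[P3,P1] Q1=[P2] Q2=[]
t=5-7: P3@Q0 runs 2, rem=10, I/O yield, promote→Q0. Q0=[P1,P3] Q1=[P2] Q2=[]
t=7-9: P1@Q0 runs 2, rem=4, I/O yield, promote→Q0. Q0=[P3,P1] Q1=[P2] Q2=[]
t=9-11: P3@Q0 runs 2, rem=8, I/O yield, promote→Q0. Q0=[P1,P3] Q1=[P2] Q2=[]
t=11-13: P1@Q0 runs 2, rem=2, I/O yield, promote→Q0. Q0=[P3,P1] Q1=[P2] Q2=[]
t=13-15: P3@Q0 runs 2, rem=6, I/O yield, promote→Q0. Q0=[P1,P3] Q1=[P2] Q2=[]
t=15-17: P1@Q0 runs 2, rem=0, completes. Q0=[P3] Q1=[P2] Q2=[]
t=17-19: P3@Q0 runs 2, rem=4, I/O yield, promote→Q0. Q0=[P3] Q1=[P2] Q2=[]
t=19-21: P3@Q0 runs 2, rem=2, I/O yield, promote→Q0. Q0=[P3] Q1=[P2] Q2=[]
t=21-23: P3@Q0 runs 2, rem=0, completes. Q0=[] Q1=[P2] Q2=[]
t=23-24: P2@Q1 runs 1, rem=0, completes. Q0=[] Q1=[] Q2=[]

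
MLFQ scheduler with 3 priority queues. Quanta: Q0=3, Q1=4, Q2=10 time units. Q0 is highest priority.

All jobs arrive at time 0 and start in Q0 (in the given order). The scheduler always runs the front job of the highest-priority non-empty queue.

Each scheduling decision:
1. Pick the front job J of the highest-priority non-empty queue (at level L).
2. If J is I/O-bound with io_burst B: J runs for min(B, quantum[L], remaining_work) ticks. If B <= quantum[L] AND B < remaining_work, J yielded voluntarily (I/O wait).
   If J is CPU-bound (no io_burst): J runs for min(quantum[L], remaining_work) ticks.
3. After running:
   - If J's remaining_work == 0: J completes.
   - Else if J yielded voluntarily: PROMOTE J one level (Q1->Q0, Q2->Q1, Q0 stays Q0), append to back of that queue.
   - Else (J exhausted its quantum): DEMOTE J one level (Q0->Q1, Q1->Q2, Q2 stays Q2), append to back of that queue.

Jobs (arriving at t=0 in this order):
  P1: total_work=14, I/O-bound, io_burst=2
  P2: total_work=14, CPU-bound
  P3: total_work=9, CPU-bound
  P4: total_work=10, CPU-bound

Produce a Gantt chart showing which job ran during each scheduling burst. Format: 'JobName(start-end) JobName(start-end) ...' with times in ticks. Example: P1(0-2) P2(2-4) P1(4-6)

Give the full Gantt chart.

Answer: P1(0-2) P2(2-5) P3(5-8) P4(8-11) P1(11-13) P1(13-15) P1(15-17) P1(17-19) P1(19-21) P1(21-23) P2(23-27) P3(27-31) P4(31-35) P2(35-42) P3(42-44) P4(44-47)

Derivation:
t=0-2: P1@Q0 runs 2, rem=12, I/O yield, promote→Q0. Q0=[P2,P3,P4,P1] Q1=[] Q2=[]
t=2-5: P2@Q0 runs 3, rem=11, quantum used, demote→Q1. Q0=[P3,P4,P1] Q1=[P2] Q2=[]
t=5-8: P3@Q0 runs 3, rem=6, quantum used, demote→Q1. Q0=[P4,P1] Q1=[P2,P3] Q2=[]
t=8-11: P4@Q0 runs 3, rem=7, quantum used, demote→Q1. Q0=[P1] Q1=[P2,P3,P4] Q2=[]
t=11-13: P1@Q0 runs 2, rem=10, I/O yield, promote→Q0. Q0=[P1] Q1=[P2,P3,P4] Q2=[]
t=13-15: P1@Q0 runs 2, rem=8, I/O yield, promote→Q0. Q0=[P1] Q1=[P2,P3,P4] Q2=[]
t=15-17: P1@Q0 runs 2, rem=6, I/O yield, promote→Q0. Q0=[P1] Q1=[P2,P3,P4] Q2=[]
t=17-19: P1@Q0 runs 2, rem=4, I/O yield, promote→Q0. Q0=[P1] Q1=[P2,P3,P4] Q2=[]
t=19-21: P1@Q0 runs 2, rem=2, I/O yield, promote→Q0. Q0=[P1] Q1=[P2,P3,P4] Q2=[]
t=21-23: P1@Q0 runs 2, rem=0, completes. Q0=[] Q1=[P2,P3,P4] Q2=[]
t=23-27: P2@Q1 runs 4, rem=7, quantum used, demote→Q2. Q0=[] Q1=[P3,P4] Q2=[P2]
t=27-31: P3@Q1 runs 4, rem=2, quantum used, demote→Q2. Q0=[] Q1=[P4] Q2=[P2,P3]
t=31-35: P4@Q1 runs 4, rem=3, quantum used, demote→Q2. Q0=[] Q1=[] Q2=[P2,P3,P4]
t=35-42: P2@Q2 runs 7, rem=0, completes. Q0=[] Q1=[] Q2=[P3,P4]
t=42-44: P3@Q2 runs 2, rem=0, completes. Q0=[] Q1=[] Q2=[P4]
t=44-47: P4@Q2 runs 3, rem=0, completes. Q0=[] Q1=[] Q2=[]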